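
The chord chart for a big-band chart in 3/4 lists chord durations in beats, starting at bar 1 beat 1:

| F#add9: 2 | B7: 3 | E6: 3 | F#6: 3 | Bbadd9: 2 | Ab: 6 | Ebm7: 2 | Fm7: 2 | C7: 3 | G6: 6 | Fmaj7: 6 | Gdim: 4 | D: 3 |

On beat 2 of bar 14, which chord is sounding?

Gdim

Beat 2 of bar 14 is beat (14−1)×3 + 2 = 41 overall.
Running totals: F#add9 ends at 2, B7 ends at 5, E6 ends at 8, F#6 ends at 11, Bbadd9 ends at 13, Ab ends at 19, Ebm7 ends at 21, Fm7 ends at 23, C7 ends at 26, G6 ends at 32, Fmaj7 ends at 38, Gdim ends at 42.
Beat 41 falls within Gdim.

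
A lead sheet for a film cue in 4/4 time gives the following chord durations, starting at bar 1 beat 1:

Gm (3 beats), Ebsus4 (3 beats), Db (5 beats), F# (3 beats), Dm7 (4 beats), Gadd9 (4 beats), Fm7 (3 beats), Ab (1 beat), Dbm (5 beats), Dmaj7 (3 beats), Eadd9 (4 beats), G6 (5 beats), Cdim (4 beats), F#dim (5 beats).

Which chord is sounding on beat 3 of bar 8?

Dbm

Beat 3 of bar 8 is beat (8−1)×4 + 3 = 31 overall.
Running totals: Gm ends at 3, Ebsus4 ends at 6, Db ends at 11, F# ends at 14, Dm7 ends at 18, Gadd9 ends at 22, Fm7 ends at 25, Ab ends at 26, Dbm ends at 31.
Beat 31 falls within Dbm.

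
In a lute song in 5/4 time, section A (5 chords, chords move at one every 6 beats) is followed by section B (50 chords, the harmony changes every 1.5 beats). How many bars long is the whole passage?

A: 5 × 6 = 30 beats = 6 bars.
B: 50 × 1.5 = 75 beats = 15 bars.
Total: 6 + 15 = 21 bars.

21 bars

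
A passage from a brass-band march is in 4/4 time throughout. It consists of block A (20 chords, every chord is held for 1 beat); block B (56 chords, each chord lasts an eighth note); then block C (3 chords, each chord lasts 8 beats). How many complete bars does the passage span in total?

A: 20 × 1 = 20 beats = 5 bars.
B: 56 × 0.5 = 28 beats = 7 bars.
C: 3 × 8 = 24 beats = 6 bars.
Total: 5 + 7 + 6 = 18 bars.

18 bars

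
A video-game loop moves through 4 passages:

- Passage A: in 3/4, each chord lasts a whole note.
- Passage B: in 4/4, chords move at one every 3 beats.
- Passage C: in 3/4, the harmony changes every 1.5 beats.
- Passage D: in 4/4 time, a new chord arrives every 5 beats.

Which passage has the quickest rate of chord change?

Passage C

A: 3 beats/bar ÷ 4 beats/chord = 0.75 chords/bar.
B: 4 beats/bar ÷ 3 beats/chord = 4/3 chords/bar.
C: 3 beats/bar ÷ 1.5 beats/chord = 2 chords/bar.
D: 4 beats/bar ÷ 5 beats/chord = 0.8 chords/bar.
Fastest is C at 2 chords/bar.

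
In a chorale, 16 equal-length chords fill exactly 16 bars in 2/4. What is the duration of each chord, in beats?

16 bars × 2 beats/bar = 32 beats total.
32 beats ÷ 16 chords = 2 beats per chord.
(That is a half note.)

2 beats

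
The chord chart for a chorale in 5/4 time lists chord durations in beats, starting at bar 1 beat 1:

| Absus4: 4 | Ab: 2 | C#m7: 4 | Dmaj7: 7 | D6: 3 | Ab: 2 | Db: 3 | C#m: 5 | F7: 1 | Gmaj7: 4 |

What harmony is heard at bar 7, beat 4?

Gmaj7

Beat 4 of bar 7 is beat (7−1)×5 + 4 = 34 overall.
Running totals: Absus4 ends at 4, Ab ends at 6, C#m7 ends at 10, Dmaj7 ends at 17, D6 ends at 20, Ab ends at 22, Db ends at 25, C#m ends at 30, F7 ends at 31, Gmaj7 ends at 35.
Beat 34 falls within Gmaj7.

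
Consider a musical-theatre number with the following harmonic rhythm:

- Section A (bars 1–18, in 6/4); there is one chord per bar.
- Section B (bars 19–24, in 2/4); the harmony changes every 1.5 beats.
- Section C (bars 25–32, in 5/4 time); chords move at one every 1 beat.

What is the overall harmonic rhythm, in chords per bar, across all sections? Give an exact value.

33/16 chords per bar

A: 18 bars of 6 beats is 108 beats; at 6 beats each that's 18 chords.
B: 6 bars of 2 beats is 12 beats; at 1.5 beats each that's 8 chords.
C: 8 bars of 5 beats is 40 beats; at 1 beat each that's 40 chords.
Overall: 66 chords over 32 bars → 66/32 = 33/16 chords per bar.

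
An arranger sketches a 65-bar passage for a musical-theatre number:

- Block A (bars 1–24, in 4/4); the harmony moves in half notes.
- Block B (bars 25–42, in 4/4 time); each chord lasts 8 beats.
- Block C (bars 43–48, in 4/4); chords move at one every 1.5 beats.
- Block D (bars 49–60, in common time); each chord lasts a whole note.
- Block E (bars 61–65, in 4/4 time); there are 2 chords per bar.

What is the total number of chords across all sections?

A: 24 bars × 4 beats = 96 beats; 2 beats/chord → 48 chords.
B: 18 bars × 4 beats = 72 beats; 8 beats/chord → 9 chords.
C: 6 bars × 4 beats = 24 beats; 1.5 beats/chord → 16 chords.
D: 12 bars × 4 beats = 48 beats; 4 beats/chord → 12 chords.
E: 5 bars × 4 beats = 20 beats; 2 beats/chord → 10 chords.
Total: 48 + 9 + 16 + 12 + 10 = 95.

95 chords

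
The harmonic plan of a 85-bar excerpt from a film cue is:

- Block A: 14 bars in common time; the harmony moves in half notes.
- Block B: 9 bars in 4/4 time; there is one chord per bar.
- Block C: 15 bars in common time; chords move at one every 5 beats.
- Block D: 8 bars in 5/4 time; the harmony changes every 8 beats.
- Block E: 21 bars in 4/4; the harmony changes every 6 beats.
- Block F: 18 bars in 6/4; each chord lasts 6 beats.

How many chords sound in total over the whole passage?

86 chords

A: 14·4 = 56 beats, 56/2 = 28 chords.
B: 9·4 = 36 beats, 36/4 = 9 chords.
C: 15·4 = 60 beats, 60/5 = 12 chords.
D: 8·5 = 40 beats, 40/8 = 5 chords.
E: 21·4 = 84 beats, 84/6 = 14 chords.
F: 18·6 = 108 beats, 108/6 = 18 chords.
Total: 28 + 9 + 12 + 5 + 14 + 18 = 86.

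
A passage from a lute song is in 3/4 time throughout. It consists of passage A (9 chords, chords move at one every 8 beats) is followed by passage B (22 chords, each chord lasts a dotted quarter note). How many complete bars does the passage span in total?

35 bars

A: 9 × 8 = 72 beats = 24 bars.
B: 22 × 1.5 = 33 beats = 11 bars.
Total: 24 + 11 = 35 bars.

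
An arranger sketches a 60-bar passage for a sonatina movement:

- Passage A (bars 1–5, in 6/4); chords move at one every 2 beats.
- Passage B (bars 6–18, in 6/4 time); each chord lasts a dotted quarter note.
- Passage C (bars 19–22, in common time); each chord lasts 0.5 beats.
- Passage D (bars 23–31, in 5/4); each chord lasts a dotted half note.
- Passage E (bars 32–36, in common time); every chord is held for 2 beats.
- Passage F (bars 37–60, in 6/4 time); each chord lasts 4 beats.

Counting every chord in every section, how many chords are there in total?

160 chords

A: 5 bars × 6 beats = 30 beats; 2 beats/chord → 15 chords.
B: 13 bars × 6 beats = 78 beats; 1.5 beats/chord → 52 chords.
C: 4 bars × 4 beats = 16 beats; 0.5 beats/chord → 32 chords.
D: 9 bars × 5 beats = 45 beats; 3 beats/chord → 15 chords.
E: 5 bars × 4 beats = 20 beats; 2 beats/chord → 10 chords.
F: 24 bars × 6 beats = 144 beats; 4 beats/chord → 36 chords.
Total: 15 + 52 + 32 + 15 + 10 + 36 = 160.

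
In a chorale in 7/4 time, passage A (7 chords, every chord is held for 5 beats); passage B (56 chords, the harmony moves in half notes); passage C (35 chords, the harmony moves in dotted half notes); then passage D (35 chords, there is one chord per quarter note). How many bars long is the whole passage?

A: 7 × 5 = 35 beats = 5 bars.
B: 56 × 2 = 112 beats = 16 bars.
C: 35 × 3 = 105 beats = 15 bars.
D: 35 × 1 = 35 beats = 5 bars.
Total: 5 + 16 + 15 + 5 = 41 bars.

41 bars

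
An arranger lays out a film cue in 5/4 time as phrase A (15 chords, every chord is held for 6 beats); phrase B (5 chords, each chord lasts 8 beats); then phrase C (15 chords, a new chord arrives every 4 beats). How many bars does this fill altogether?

38 bars

A: 15 × 6 = 90 beats = 18 bars.
B: 5 × 8 = 40 beats = 8 bars.
C: 15 × 4 = 60 beats = 12 bars.
Total: 18 + 8 + 12 = 38 bars.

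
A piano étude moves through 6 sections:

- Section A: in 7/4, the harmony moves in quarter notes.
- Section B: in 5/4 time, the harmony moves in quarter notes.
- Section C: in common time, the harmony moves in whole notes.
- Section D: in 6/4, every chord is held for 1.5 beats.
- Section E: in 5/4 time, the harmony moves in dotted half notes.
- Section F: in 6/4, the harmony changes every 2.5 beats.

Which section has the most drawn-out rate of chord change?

Section C

A: 7/1 = 7 chords/bar.
B: 5/1 = 5 chords/bar.
C: 4/4 = 1 chord/bar.
D: 6/1.5 = 4 chords/bar.
E: 5/3 = 5/3 chords/bar.
F: 6/2.5 = 2.4 chords/bar.
Slowest is C at 1 chords/bar.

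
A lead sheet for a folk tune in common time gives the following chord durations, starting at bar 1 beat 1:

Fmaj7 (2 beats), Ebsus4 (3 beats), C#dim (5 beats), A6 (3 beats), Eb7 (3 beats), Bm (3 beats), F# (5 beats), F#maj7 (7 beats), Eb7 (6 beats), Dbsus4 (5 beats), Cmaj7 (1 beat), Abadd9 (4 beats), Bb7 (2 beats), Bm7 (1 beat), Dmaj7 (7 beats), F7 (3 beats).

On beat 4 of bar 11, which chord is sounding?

Abadd9

Beat 4 of bar 11 is beat (11−1)×4 + 4 = 44 overall.
Running totals: Fmaj7 ends at 2, Ebsus4 ends at 5, C#dim ends at 10, A6 ends at 13, Eb7 ends at 16, Bm ends at 19, F# ends at 24, F#maj7 ends at 31, Eb7 ends at 37, Dbsus4 ends at 42, Cmaj7 ends at 43, Abadd9 ends at 47.
Beat 44 falls within Abadd9.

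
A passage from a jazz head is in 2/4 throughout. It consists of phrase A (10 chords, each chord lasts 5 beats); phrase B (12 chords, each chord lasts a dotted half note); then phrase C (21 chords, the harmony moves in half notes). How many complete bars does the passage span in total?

A: 10 × 5 = 50 beats = 25 bars.
B: 12 × 3 = 36 beats = 18 bars.
C: 21 × 2 = 42 beats = 21 bars.
Total: 25 + 18 + 21 = 64 bars.

64 bars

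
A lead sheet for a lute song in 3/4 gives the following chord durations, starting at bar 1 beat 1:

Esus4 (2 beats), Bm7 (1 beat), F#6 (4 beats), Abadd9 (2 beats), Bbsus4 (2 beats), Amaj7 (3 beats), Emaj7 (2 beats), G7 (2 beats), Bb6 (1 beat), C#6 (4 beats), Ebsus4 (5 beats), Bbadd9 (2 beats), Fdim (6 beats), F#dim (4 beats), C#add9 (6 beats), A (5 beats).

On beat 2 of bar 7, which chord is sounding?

C#6

Beat 2 of bar 7 is beat (7−1)×3 + 2 = 20 overall.
Running totals: Esus4 ends at 2, Bm7 ends at 3, F#6 ends at 7, Abadd9 ends at 9, Bbsus4 ends at 11, Amaj7 ends at 14, Emaj7 ends at 16, G7 ends at 18, Bb6 ends at 19, C#6 ends at 23.
Beat 20 falls within C#6.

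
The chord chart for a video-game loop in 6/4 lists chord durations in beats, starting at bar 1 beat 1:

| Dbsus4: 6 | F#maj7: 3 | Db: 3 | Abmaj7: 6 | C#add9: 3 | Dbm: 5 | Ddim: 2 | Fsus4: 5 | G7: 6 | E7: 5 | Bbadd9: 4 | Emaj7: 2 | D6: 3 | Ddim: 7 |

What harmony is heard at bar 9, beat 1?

Emaj7

Beat 1 of bar 9 is beat (9−1)×6 + 1 = 49 overall.
Running totals: Dbsus4 ends at 6, F#maj7 ends at 9, Db ends at 12, Abmaj7 ends at 18, C#add9 ends at 21, Dbm ends at 26, Ddim ends at 28, Fsus4 ends at 33, G7 ends at 39, E7 ends at 44, Bbadd9 ends at 48, Emaj7 ends at 50.
Beat 49 falls within Emaj7.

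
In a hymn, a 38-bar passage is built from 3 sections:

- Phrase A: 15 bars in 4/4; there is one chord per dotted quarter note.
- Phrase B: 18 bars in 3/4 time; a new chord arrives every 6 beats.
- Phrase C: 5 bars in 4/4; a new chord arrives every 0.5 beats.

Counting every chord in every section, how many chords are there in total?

A: 15 bars × 4 beats = 60 beats; 1.5 beats/chord → 40 chords.
B: 18 bars × 3 beats = 54 beats; 6 beats/chord → 9 chords.
C: 5 bars × 4 beats = 20 beats; 0.5 beats/chord → 40 chords.
Total: 40 + 9 + 40 = 89.

89 chords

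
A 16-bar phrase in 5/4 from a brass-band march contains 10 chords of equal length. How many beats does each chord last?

16 bars × 5 beats/bar = 80 beats total.
80 beats ÷ 10 chords = 8 beats per chord.

8 beats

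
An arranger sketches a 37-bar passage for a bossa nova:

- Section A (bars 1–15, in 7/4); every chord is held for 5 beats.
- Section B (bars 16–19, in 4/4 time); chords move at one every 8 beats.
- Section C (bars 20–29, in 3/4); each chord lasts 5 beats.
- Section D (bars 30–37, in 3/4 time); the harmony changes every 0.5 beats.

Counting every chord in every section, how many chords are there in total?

77 chords

A has 105 beats and chords last 5 each, so 21 chords.
B has 16 beats and chords last 8 each, so 2 chords.
C has 30 beats and chords last 5 each, so 6 chords.
D has 24 beats and chords last 0.5 each, so 48 chords.
Total: 21 + 2 + 6 + 48 = 77.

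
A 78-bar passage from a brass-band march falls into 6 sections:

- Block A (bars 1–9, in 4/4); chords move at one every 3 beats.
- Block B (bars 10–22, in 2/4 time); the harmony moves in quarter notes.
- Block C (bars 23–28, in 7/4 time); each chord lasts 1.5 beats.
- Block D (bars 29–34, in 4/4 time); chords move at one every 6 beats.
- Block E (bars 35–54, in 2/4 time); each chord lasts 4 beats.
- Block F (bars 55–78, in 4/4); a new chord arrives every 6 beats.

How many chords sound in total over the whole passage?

96 chords

A: 9 bars × 4 beats = 36 beats; 3 beats/chord → 12 chords.
B: 13 bars × 2 beats = 26 beats; 1 beat/chord → 26 chords.
C: 6 bars × 7 beats = 42 beats; 1.5 beats/chord → 28 chords.
D: 6 bars × 4 beats = 24 beats; 6 beats/chord → 4 chords.
E: 20 bars × 2 beats = 40 beats; 4 beats/chord → 10 chords.
F: 24 bars × 4 beats = 96 beats; 6 beats/chord → 16 chords.
Total: 12 + 26 + 28 + 4 + 10 + 16 = 96.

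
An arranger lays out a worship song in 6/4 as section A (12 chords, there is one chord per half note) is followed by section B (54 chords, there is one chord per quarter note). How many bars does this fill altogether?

A: 12 × 2 = 24 beats = 4 bars.
B: 54 × 1 = 54 beats = 9 bars.
Total: 4 + 9 = 13 bars.

13 bars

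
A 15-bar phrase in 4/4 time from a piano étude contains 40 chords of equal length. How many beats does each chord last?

15 bars × 4 beats/bar = 60 beats total.
60 beats ÷ 40 chords = 1.5 beats per chord.
(That is a dotted quarter note.)

1.5 beats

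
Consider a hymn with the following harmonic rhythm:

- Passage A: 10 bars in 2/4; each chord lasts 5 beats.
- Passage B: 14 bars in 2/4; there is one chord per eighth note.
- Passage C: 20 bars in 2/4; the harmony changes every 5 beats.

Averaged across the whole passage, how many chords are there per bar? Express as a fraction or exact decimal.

17/11 chords per bar

A: 10 bars of 2 beats is 20 beats; at 5 beats each that's 4 chords.
B: 14 bars of 2 beats is 28 beats; at 0.5 beats each that's 56 chords.
C: 20 bars of 2 beats is 40 beats; at 5 beats each that's 8 chords.
Overall: 68 chords over 44 bars → 68/44 = 17/11 chords per bar.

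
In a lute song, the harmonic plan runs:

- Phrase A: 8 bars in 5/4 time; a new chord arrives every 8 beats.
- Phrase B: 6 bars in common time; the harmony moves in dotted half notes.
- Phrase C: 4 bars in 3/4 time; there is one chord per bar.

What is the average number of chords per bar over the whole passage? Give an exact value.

A: 8 bars of 5 beats is 40 beats; at 8 beats each that's 5 chords.
B: 6 bars of 4 beats is 24 beats; at 3 beats each that's 8 chords.
C: 4 bars of 3 beats is 12 beats; at 3 beats each that's 4 chords.
Overall: 17 chords over 18 bars → 17/18 = 17/18 chords per bar.

17/18 chords per bar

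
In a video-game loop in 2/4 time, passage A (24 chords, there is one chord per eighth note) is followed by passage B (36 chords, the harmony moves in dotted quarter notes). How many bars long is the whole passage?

A: 24 × 0.5 = 12 beats = 6 bars.
B: 36 × 1.5 = 54 beats = 27 bars.
Total: 6 + 27 = 33 bars.

33 bars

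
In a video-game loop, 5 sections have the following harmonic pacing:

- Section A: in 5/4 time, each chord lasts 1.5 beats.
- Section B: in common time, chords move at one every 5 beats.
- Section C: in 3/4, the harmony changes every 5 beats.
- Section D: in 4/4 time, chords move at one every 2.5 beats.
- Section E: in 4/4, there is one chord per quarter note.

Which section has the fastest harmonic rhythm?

A: each chord is 1.5 beats in 5/4, so 10/3 per bar.
B: each chord is 5 beats in 4/4, so 0.8 per bar.
C: each chord is 5 beats in 3/4, so 0.6 per bar.
D: each chord is 2.5 beats in 4/4, so 1.6 per bar.
E: each chord is 1 beat in 4/4, so 4 per bar.
Fastest is E at 4 chords/bar.

Section E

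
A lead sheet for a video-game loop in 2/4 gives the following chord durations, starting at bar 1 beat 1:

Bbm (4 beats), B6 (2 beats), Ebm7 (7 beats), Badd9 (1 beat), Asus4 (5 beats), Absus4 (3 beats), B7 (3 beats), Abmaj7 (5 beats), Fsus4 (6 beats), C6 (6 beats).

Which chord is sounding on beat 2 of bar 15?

Abmaj7

Beat 2 of bar 15 is beat (15−1)×2 + 2 = 30 overall.
Running totals: Bbm ends at 4, B6 ends at 6, Ebm7 ends at 13, Badd9 ends at 14, Asus4 ends at 19, Absus4 ends at 22, B7 ends at 25, Abmaj7 ends at 30.
Beat 30 falls within Abmaj7.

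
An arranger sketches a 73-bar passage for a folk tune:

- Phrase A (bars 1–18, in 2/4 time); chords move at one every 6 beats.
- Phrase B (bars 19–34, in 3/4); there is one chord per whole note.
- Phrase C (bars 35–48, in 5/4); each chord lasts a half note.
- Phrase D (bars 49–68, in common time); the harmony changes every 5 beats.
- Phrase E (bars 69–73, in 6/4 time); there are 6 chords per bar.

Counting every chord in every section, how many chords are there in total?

A: 18 bars × 2 beats = 36 beats; 6 beats/chord → 6 chords.
B: 16 bars × 3 beats = 48 beats; 4 beats/chord → 12 chords.
C: 14 bars × 5 beats = 70 beats; 2 beats/chord → 35 chords.
D: 20 bars × 4 beats = 80 beats; 5 beats/chord → 16 chords.
E: 5 bars × 6 beats = 30 beats; 1 beat/chord → 30 chords.
Total: 6 + 12 + 35 + 16 + 30 = 99.

99 chords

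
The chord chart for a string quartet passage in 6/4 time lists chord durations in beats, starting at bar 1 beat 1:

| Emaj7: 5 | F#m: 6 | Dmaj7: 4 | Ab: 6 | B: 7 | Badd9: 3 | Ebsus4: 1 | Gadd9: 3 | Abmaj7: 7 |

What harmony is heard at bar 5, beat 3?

Beat 3 of bar 5 is beat (5−1)×6 + 3 = 27 overall.
Running totals: Emaj7 ends at 5, F#m ends at 11, Dmaj7 ends at 15, Ab ends at 21, B ends at 28.
Beat 27 falls within B.

B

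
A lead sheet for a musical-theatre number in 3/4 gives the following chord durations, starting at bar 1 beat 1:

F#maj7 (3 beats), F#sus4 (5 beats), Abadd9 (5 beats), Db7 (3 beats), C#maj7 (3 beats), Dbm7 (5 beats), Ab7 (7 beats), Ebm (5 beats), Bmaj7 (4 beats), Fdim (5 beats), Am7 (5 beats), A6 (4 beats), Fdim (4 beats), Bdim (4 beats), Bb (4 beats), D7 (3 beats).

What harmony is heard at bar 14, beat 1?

Bmaj7

Beat 1 of bar 14 is beat (14−1)×3 + 1 = 40 overall.
Running totals: F#maj7 ends at 3, F#sus4 ends at 8, Abadd9 ends at 13, Db7 ends at 16, C#maj7 ends at 19, Dbm7 ends at 24, Ab7 ends at 31, Ebm ends at 36, Bmaj7 ends at 40.
Beat 40 falls within Bmaj7.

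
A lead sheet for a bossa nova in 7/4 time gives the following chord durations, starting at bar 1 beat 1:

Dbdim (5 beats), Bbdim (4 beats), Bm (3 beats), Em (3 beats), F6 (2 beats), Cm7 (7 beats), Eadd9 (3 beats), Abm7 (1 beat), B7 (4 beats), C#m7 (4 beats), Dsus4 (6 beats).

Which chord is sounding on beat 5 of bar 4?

Eadd9

Beat 5 of bar 4 is beat (4−1)×7 + 5 = 26 overall.
Running totals: Dbdim ends at 5, Bbdim ends at 9, Bm ends at 12, Em ends at 15, F6 ends at 17, Cm7 ends at 24, Eadd9 ends at 27.
Beat 26 falls within Eadd9.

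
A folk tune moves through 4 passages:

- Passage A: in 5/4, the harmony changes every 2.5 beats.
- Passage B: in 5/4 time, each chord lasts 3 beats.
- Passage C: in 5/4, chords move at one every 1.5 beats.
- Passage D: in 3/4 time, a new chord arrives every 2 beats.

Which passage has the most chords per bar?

A: 5 beats/bar ÷ 2.5 beats/chord = 2 chords/bar.
B: 5 beats/bar ÷ 3 beats/chord = 5/3 chords/bar.
C: 5 beats/bar ÷ 1.5 beats/chord = 10/3 chords/bar.
D: 3 beats/bar ÷ 2 beats/chord = 1.5 chords/bar.
Fastest is C at 10/3 chords/bar.

Passage C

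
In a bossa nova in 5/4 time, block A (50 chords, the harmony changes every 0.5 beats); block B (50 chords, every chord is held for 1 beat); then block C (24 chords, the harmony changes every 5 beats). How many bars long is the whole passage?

39 bars

A: 50 × 0.5 = 25 beats = 5 bars.
B: 50 × 1 = 50 beats = 10 bars.
C: 24 × 5 = 120 beats = 24 bars.
Total: 5 + 10 + 24 = 39 bars.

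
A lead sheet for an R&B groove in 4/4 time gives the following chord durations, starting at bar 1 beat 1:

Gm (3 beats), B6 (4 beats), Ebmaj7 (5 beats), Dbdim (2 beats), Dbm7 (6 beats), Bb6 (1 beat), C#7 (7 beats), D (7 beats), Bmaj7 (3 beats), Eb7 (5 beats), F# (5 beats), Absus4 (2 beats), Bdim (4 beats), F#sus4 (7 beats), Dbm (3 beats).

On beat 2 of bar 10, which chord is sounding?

Beat 2 of bar 10 is beat (10−1)×4 + 2 = 38 overall.
Running totals: Gm ends at 3, B6 ends at 7, Ebmaj7 ends at 12, Dbdim ends at 14, Dbm7 ends at 20, Bb6 ends at 21, C#7 ends at 28, D ends at 35, Bmaj7 ends at 38.
Beat 38 falls within Bmaj7.

Bmaj7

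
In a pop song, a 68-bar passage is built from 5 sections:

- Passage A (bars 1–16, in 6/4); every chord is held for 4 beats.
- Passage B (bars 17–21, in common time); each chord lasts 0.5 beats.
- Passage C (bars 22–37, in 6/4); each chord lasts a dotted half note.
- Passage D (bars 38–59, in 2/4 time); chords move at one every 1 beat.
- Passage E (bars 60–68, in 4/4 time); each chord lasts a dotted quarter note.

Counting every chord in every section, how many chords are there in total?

A has 96 beats and chords last 4 each, so 24 chords.
B has 20 beats and chords last 0.5 each, so 40 chords.
C has 96 beats and chords last 3 each, so 32 chords.
D has 44 beats and chords last 1 each, so 44 chords.
E has 36 beats and chords last 1.5 each, so 24 chords.
Total: 24 + 40 + 32 + 44 + 24 = 164.

164 chords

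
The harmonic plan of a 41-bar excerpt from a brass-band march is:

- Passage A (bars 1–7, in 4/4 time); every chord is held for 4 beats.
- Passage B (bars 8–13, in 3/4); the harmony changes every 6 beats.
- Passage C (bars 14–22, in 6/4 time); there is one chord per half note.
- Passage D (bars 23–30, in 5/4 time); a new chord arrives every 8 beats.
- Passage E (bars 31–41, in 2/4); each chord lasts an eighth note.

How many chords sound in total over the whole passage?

A: 7·4 = 28 beats, 28/4 = 7 chords.
B: 6·3 = 18 beats, 18/6 = 3 chords.
C: 9·6 = 54 beats, 54/2 = 27 chords.
D: 8·5 = 40 beats, 40/8 = 5 chords.
E: 11·2 = 22 beats, 22/0.5 = 44 chords.
Total: 7 + 3 + 27 + 5 + 44 = 86.

86 chords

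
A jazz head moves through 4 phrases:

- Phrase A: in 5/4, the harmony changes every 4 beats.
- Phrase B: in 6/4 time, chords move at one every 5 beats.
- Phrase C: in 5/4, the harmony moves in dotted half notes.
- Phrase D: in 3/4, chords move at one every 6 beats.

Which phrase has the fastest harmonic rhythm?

A: 5/4 = 1.25 chords/bar.
B: 6/5 = 1.2 chords/bar.
C: 5/3 = 5/3 chords/bar.
D: 3/6 = 0.5 chords/bar.
Fastest is C at 5/3 chords/bar.

Phrase C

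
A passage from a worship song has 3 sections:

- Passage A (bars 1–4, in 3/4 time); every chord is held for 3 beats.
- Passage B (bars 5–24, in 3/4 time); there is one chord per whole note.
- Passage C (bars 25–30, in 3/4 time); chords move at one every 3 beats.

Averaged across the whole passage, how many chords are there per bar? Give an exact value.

5/6 chords per bar

A: 4 × 3 = 12 beats ÷ 3 = 4 chords.
B: 20 × 3 = 60 beats ÷ 4 = 15 chords.
C: 6 × 3 = 18 beats ÷ 3 = 6 chords.
Overall: 25 chords over 30 bars → 25/30 = 5/6 chords per bar.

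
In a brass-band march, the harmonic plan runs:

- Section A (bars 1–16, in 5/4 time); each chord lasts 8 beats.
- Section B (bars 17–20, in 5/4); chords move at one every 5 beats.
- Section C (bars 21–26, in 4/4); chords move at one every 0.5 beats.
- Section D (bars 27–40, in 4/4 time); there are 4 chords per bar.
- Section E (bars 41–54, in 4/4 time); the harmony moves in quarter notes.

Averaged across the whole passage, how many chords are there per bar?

29/9 chords per bar

A: 16 bars of 5 beats is 80 beats; at 8 beats each that's 10 chords.
B: 4 bars of 5 beats is 20 beats; at 5 beats each that's 4 chords.
C: 6 bars of 4 beats is 24 beats; at 0.5 beats each that's 48 chords.
D: 14 bars of 4 beats is 56 beats; at 1 beat each that's 56 chords.
E: 14 bars of 4 beats is 56 beats; at 1 beat each that's 56 chords.
Overall: 174 chords over 54 bars → 174/54 = 29/9 chords per bar.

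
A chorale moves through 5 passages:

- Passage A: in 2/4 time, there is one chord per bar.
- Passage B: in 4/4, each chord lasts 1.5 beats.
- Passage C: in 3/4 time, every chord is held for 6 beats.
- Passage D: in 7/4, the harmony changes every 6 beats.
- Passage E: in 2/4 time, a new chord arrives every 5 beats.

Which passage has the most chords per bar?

Passage B

A: 2/2 = 1 chord/bar.
B: 4/1.5 = 8/3 chords/bar.
C: 3/6 = 0.5 chords/bar.
D: 7/6 = 7/6 chords/bar.
E: 2/5 = 0.4 chords/bar.
Fastest is B at 8/3 chords/bar.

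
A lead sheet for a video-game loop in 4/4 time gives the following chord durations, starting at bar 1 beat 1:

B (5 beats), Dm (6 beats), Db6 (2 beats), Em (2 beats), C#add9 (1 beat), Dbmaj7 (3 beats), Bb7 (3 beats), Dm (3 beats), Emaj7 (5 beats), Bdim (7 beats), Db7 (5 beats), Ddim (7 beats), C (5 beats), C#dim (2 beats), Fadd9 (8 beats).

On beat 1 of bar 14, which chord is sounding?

Beat 1 of bar 14 is beat (14−1)×4 + 1 = 53 overall.
Running totals: B ends at 5, Dm ends at 11, Db6 ends at 13, Em ends at 15, C#add9 ends at 16, Dbmaj7 ends at 19, Bb7 ends at 22, Dm ends at 25, Emaj7 ends at 30, Bdim ends at 37, Db7 ends at 42, Ddim ends at 49, C ends at 54.
Beat 53 falls within C.

C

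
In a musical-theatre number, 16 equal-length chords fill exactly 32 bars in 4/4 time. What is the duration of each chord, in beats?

8 beats

32 bars × 4 beats/bar = 128 beats total.
128 beats ÷ 16 chords = 8 beats per chord.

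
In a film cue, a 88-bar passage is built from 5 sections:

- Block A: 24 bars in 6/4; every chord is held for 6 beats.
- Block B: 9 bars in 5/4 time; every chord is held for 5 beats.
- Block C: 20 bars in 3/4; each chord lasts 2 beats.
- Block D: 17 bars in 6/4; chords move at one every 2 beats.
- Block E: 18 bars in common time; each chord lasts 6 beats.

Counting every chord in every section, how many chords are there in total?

126 chords

A: 24·6 = 144 beats, 144/6 = 24 chords.
B: 9·5 = 45 beats, 45/5 = 9 chords.
C: 20·3 = 60 beats, 60/2 = 30 chords.
D: 17·6 = 102 beats, 102/2 = 51 chords.
E: 18·4 = 72 beats, 72/6 = 12 chords.
Total: 24 + 9 + 30 + 51 + 12 = 126.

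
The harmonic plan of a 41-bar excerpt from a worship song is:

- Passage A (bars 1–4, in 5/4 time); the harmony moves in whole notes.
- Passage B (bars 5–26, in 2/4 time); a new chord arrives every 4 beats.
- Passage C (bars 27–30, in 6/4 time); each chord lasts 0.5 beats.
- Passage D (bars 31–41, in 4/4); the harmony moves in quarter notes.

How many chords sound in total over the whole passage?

A: 4 bars × 5 beats = 20 beats; 4 beats/chord → 5 chords.
B: 22 bars × 2 beats = 44 beats; 4 beats/chord → 11 chords.
C: 4 bars × 6 beats = 24 beats; 0.5 beats/chord → 48 chords.
D: 11 bars × 4 beats = 44 beats; 1 beat/chord → 44 chords.
Total: 5 + 11 + 48 + 44 = 108.

108 chords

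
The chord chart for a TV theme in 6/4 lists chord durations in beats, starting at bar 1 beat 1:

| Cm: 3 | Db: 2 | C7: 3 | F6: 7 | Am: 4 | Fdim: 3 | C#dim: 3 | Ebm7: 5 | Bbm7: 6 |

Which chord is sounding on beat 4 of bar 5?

Ebm7

Beat 4 of bar 5 is beat (5−1)×6 + 4 = 28 overall.
Running totals: Cm ends at 3, Db ends at 5, C7 ends at 8, F6 ends at 15, Am ends at 19, Fdim ends at 22, C#dim ends at 25, Ebm7 ends at 30.
Beat 28 falls within Ebm7.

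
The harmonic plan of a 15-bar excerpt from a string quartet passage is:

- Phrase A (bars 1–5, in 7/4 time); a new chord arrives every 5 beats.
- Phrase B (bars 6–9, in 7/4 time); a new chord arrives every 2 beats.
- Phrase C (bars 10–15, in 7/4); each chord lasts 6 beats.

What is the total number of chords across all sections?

28 chords

A has 35 beats and chords last 5 each, so 7 chords.
B has 28 beats and chords last 2 each, so 14 chords.
C has 42 beats and chords last 6 each, so 7 chords.
Total: 7 + 14 + 7 = 28.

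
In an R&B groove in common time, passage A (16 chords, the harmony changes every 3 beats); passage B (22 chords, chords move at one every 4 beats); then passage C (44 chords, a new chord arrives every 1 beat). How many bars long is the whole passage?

45 bars

A: 16 × 3 = 48 beats = 12 bars.
B: 22 × 4 = 88 beats = 22 bars.
C: 44 × 1 = 44 beats = 11 bars.
Total: 12 + 22 + 11 = 45 bars.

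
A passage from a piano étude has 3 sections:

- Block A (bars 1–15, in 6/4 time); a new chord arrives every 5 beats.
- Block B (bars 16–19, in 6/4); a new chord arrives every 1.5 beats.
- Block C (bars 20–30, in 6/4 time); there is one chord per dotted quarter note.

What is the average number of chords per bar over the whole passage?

A: 15 × 6 = 90 beats ÷ 5 = 18 chords.
B: 4 × 6 = 24 beats ÷ 1.5 = 16 chords.
C: 11 × 6 = 66 beats ÷ 1.5 = 44 chords.
Overall: 78 chords over 30 bars → 78/30 = 2.6 chords per bar.

2.6 chords per bar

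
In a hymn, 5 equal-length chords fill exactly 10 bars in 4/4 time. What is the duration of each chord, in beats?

10 bars × 4 beats/bar = 40 beats total.
40 beats ÷ 5 chords = 8 beats per chord.

8 beats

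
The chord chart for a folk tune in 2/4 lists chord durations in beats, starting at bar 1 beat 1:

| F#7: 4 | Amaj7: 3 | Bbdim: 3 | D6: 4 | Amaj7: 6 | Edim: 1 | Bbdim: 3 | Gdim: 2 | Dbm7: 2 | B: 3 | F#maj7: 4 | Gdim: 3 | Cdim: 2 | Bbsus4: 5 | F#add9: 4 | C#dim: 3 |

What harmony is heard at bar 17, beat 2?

F#maj7

Beat 2 of bar 17 is beat (17−1)×2 + 2 = 34 overall.
Running totals: F#7 ends at 4, Amaj7 ends at 7, Bbdim ends at 10, D6 ends at 14, Amaj7 ends at 20, Edim ends at 21, Bbdim ends at 24, Gdim ends at 26, Dbm7 ends at 28, B ends at 31, F#maj7 ends at 35.
Beat 34 falls within F#maj7.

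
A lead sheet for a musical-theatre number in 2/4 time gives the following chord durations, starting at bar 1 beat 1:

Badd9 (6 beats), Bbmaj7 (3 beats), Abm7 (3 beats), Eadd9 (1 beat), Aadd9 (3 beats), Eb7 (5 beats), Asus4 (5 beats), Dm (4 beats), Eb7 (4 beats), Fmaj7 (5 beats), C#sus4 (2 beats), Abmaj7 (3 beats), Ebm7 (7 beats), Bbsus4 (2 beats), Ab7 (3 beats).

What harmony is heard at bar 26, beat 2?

Beat 2 of bar 26 is beat (26−1)×2 + 2 = 52 overall.
Running totals: Badd9 ends at 6, Bbmaj7 ends at 9, Abm7 ends at 12, Eadd9 ends at 13, Aadd9 ends at 16, Eb7 ends at 21, Asus4 ends at 26, Dm ends at 30, Eb7 ends at 34, Fmaj7 ends at 39, C#sus4 ends at 41, Abmaj7 ends at 44, Ebm7 ends at 51, Bbsus4 ends at 53.
Beat 52 falls within Bbsus4.

Bbsus4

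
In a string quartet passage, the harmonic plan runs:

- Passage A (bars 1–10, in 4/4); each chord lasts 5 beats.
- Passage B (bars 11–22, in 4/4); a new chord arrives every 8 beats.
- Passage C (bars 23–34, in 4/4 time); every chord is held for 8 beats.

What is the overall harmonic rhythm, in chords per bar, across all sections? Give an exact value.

A: 10 × 4 = 40 beats ÷ 5 = 8 chords.
B: 12 × 4 = 48 beats ÷ 8 = 6 chords.
C: 12 × 4 = 48 beats ÷ 8 = 6 chords.
Overall: 20 chords over 34 bars → 20/34 = 10/17 chords per bar.

10/17 chords per bar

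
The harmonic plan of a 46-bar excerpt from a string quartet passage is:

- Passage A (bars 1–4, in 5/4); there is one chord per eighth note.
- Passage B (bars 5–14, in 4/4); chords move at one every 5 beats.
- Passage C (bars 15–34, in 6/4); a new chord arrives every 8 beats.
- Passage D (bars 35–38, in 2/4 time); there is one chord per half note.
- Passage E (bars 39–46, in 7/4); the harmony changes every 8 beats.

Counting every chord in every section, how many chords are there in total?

A: 4 bars × 5 beats = 20 beats; 0.5 beats/chord → 40 chords.
B: 10 bars × 4 beats = 40 beats; 5 beats/chord → 8 chords.
C: 20 bars × 6 beats = 120 beats; 8 beats/chord → 15 chords.
D: 4 bars × 2 beats = 8 beats; 2 beats/chord → 4 chords.
E: 8 bars × 7 beats = 56 beats; 8 beats/chord → 7 chords.
Total: 40 + 8 + 15 + 4 + 7 = 74.

74 chords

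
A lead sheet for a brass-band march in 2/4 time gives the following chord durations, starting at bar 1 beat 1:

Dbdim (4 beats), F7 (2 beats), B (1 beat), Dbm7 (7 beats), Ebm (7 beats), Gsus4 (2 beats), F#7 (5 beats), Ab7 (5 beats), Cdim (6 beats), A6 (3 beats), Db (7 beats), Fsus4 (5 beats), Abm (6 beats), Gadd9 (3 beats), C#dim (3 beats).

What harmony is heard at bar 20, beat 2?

Beat 2 of bar 20 is beat (20−1)×2 + 2 = 40 overall.
Running totals: Dbdim ends at 4, F7 ends at 6, B ends at 7, Dbm7 ends at 14, Ebm ends at 21, Gsus4 ends at 23, F#7 ends at 28, Ab7 ends at 33, Cdim ends at 39, A6 ends at 42.
Beat 40 falls within A6.

A6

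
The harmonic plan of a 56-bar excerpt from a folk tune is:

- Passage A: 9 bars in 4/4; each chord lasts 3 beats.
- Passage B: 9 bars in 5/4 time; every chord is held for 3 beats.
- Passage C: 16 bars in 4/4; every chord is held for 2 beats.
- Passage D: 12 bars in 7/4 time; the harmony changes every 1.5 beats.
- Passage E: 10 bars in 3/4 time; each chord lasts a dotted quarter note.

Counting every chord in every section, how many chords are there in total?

A has 36 beats and chords last 3 each, so 12 chords.
B has 45 beats and chords last 3 each, so 15 chords.
C has 64 beats and chords last 2 each, so 32 chords.
D has 84 beats and chords last 1.5 each, so 56 chords.
E has 30 beats and chords last 1.5 each, so 20 chords.
Total: 12 + 15 + 32 + 56 + 20 = 135.

135 chords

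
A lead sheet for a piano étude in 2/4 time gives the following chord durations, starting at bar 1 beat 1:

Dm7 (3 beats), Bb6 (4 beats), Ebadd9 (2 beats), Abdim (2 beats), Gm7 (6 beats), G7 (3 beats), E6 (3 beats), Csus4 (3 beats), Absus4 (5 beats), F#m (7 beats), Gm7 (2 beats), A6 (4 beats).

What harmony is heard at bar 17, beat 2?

F#m

Beat 2 of bar 17 is beat (17−1)×2 + 2 = 34 overall.
Running totals: Dm7 ends at 3, Bb6 ends at 7, Ebadd9 ends at 9, Abdim ends at 11, Gm7 ends at 17, G7 ends at 20, E6 ends at 23, Csus4 ends at 26, Absus4 ends at 31, F#m ends at 38.
Beat 34 falls within F#m.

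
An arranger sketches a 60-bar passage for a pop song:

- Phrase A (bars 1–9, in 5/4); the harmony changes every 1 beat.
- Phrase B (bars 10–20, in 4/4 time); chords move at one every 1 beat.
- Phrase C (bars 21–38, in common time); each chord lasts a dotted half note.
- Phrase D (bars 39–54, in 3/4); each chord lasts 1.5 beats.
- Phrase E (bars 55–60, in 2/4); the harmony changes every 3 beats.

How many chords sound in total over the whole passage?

149 chords

A has 45 beats and chords last 1 each, so 45 chords.
B has 44 beats and chords last 1 each, so 44 chords.
C has 72 beats and chords last 3 each, so 24 chords.
D has 48 beats and chords last 1.5 each, so 32 chords.
E has 12 beats and chords last 3 each, so 4 chords.
Total: 45 + 44 + 24 + 32 + 4 = 149.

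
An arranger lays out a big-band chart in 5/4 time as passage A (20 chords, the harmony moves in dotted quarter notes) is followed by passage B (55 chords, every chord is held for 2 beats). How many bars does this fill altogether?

28 bars

A: 20 × 1.5 = 30 beats = 6 bars.
B: 55 × 2 = 110 beats = 22 bars.
Total: 6 + 22 = 28 bars.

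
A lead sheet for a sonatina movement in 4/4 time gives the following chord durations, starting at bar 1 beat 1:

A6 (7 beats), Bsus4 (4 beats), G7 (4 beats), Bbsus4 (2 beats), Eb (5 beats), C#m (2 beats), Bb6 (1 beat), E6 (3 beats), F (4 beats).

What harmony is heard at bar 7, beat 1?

Beat 1 of bar 7 is beat (7−1)×4 + 1 = 25 overall.
Running totals: A6 ends at 7, Bsus4 ends at 11, G7 ends at 15, Bbsus4 ends at 17, Eb ends at 22, C#m ends at 24, Bb6 ends at 25.
Beat 25 falls within Bb6.

Bb6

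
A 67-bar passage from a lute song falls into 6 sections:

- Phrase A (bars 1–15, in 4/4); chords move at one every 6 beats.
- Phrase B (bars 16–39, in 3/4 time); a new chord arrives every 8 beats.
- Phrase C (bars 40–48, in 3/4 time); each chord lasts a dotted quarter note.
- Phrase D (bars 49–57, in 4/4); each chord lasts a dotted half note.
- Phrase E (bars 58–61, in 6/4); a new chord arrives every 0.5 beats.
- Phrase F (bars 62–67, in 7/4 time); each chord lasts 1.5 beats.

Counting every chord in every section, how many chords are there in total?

125 chords

A has 60 beats and chords last 6 each, so 10 chords.
B has 72 beats and chords last 8 each, so 9 chords.
C has 27 beats and chords last 1.5 each, so 18 chords.
D has 36 beats and chords last 3 each, so 12 chords.
E has 24 beats and chords last 0.5 each, so 48 chords.
F has 42 beats and chords last 1.5 each, so 28 chords.
Total: 10 + 9 + 18 + 12 + 48 + 28 = 125.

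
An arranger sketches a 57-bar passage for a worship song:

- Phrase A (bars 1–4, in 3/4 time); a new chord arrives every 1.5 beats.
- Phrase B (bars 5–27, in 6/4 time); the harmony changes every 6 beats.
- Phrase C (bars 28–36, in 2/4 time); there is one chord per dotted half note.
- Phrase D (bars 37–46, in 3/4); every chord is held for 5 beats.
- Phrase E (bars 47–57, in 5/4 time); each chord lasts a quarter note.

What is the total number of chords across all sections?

98 chords

A: 4·3 = 12 beats, 12/1.5 = 8 chords.
B: 23·6 = 138 beats, 138/6 = 23 chords.
C: 9·2 = 18 beats, 18/3 = 6 chords.
D: 10·3 = 30 beats, 30/5 = 6 chords.
E: 11·5 = 55 beats, 55/1 = 55 chords.
Total: 8 + 23 + 6 + 6 + 55 = 98.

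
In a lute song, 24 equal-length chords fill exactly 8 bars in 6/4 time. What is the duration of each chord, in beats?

8 bars × 6 beats/bar = 48 beats total.
48 beats ÷ 24 chords = 2 beats per chord.
(That is a half note.)

2 beats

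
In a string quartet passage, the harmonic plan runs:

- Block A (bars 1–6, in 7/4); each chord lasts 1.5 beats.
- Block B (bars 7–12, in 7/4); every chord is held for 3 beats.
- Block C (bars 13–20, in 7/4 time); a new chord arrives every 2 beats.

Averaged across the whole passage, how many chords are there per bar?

3.5 chords per bar

A: 6 × 7 = 42 beats ÷ 1.5 = 28 chords.
B: 6 × 7 = 42 beats ÷ 3 = 14 chords.
C: 8 × 7 = 56 beats ÷ 2 = 28 chords.
Overall: 70 chords over 20 bars → 70/20 = 3.5 chords per bar.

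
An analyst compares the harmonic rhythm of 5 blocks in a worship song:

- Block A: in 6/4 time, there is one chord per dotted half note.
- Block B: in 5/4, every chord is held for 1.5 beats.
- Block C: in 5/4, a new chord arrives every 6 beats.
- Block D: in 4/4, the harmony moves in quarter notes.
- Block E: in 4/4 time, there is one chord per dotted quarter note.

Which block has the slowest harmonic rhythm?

Block C

A: each chord is 3 beats in 6/4, so 2 per bar.
B: each chord is 1.5 beats in 5/4, so 10/3 per bar.
C: each chord is 6 beats in 5/4, so 5/6 per bar.
D: each chord is 1 beat in 4/4, so 4 per bar.
E: each chord is 1.5 beats in 4/4, so 8/3 per bar.
Slowest is C at 5/6 chords/bar.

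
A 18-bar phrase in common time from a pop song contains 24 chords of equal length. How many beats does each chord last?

18 bars × 4 beats/bar = 72 beats total.
72 beats ÷ 24 chords = 3 beats per chord.
(That is a dotted half note.)

3 beats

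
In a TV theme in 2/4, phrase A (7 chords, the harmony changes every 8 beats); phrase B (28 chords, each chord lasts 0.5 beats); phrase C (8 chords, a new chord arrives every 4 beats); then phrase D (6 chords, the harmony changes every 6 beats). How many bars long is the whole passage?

69 bars

A: 7 × 8 = 56 beats = 28 bars.
B: 28 × 0.5 = 14 beats = 7 bars.
C: 8 × 4 = 32 beats = 16 bars.
D: 6 × 6 = 36 beats = 18 bars.
Total: 28 + 7 + 16 + 18 = 69 bars.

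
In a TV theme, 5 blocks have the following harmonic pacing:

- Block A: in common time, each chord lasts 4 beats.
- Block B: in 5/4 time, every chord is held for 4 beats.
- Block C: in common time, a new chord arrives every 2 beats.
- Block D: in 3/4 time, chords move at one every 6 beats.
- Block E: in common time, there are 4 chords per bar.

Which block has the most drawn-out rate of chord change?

A: 4/4 = 1 chord/bar.
B: 5/4 = 1.25 chords/bar.
C: 4/2 = 2 chords/bar.
D: 3/6 = 0.5 chords/bar.
E: 4/1 = 4 chords/bar.
Slowest is D at 0.5 chords/bar.

Block D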